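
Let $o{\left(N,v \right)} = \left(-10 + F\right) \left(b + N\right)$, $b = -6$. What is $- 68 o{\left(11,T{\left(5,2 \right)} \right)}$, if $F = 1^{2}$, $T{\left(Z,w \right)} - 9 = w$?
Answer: $3060$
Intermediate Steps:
$T{\left(Z,w \right)} = 9 + w$
$F = 1$
$o{\left(N,v \right)} = 54 - 9 N$ ($o{\left(N,v \right)} = \left(-10 + 1\right) \left(-6 + N\right) = - 9 \left(-6 + N\right) = 54 - 9 N$)
$- 68 o{\left(11,T{\left(5,2 \right)} \right)} = - 68 \left(54 - 99\right) = \left(-68\right) \left(-45\right) = 3060$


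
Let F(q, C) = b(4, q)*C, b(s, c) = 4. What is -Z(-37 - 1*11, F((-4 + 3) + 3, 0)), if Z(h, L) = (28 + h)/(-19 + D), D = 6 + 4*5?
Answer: 20/7 ≈ 2.8571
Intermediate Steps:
D = 26 (D = 6 + 20 = 26)
F(q, C) = 4*C
Z(h, L) = 4 + h/7 (Z(h, L) = (28 + h)/(-19 + 26) = (28 + h)/7 = (28 + h)*(⅐) = 4 + h/7)
-Z(-37 - 1*11, F((-4 + 3) + 3, 0)) = -(4 + (-37 - 1*11)/7) = -(4 + (-37 - 11)/7) = -(4 + (⅐)*(-48)) = -(4 - 48/7) = -1*(-20/7) = 20/7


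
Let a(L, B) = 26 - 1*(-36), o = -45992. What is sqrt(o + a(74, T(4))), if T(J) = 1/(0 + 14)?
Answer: I*sqrt(45930) ≈ 214.31*I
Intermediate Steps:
T(J) = 1/14
a(L, B) = 62 (a(L, B) = 26 + 36 = 62)
sqrt(o + a(74, T(4))) = sqrt(-45992 + 62) = sqrt(-45930) = I*sqrt(45930)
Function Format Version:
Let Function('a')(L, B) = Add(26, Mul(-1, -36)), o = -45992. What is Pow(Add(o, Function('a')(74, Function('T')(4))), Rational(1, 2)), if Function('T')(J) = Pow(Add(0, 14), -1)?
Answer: Mul(I, Pow(45930, Rational(1, 2))) ≈ Mul(214.31, I)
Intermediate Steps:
Function('T')(J) = Rational(1, 14) (Function('T')(J) = Pow(14, -1) = Rational(1, 14))
Function('a')(L, B) = 62 (Function('a')(L, B) = Add(26, 36) = 62)
Pow(Add(o, Function('a')(74, Function('T')(4))), Rational(1, 2)) = Pow(Add(-45992, 62), Rational(1, 2)) = Pow(-45930, Rational(1, 2)) = Mul(I, Pow(45930, Rational(1, 2)))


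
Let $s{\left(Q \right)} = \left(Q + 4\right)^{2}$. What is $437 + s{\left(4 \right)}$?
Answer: $501$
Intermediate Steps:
$s{\left(Q \right)} = \left(4 + Q\right)^{2}$
$437 + s{\left(4 \right)} = 437 + \left(4 + 4\right)^{2} = 437 + 8^{2} = 437 + 64 = 501$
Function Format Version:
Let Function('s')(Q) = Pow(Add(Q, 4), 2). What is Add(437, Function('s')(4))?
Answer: 501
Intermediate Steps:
Function('s')(Q) = Pow(Add(4, Q), 2)
Add(437, Function('s')(4)) = Add(437, Pow(Add(4, 4), 2)) = Add(437, Pow(8, 2)) = Add(437, 64) = 501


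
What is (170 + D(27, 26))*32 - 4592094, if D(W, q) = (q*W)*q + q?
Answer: -4001758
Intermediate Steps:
D(W, q) = q + W*q**2 (D(W, q) = (W*q)*q + q = W*q**2 + q = q + W*q**2)
(170 + D(27, 26))*32 - 4592094 = (170 + 26*(1 + 27*26))*32 - 4592094 = (170 + 26*(1 + 702))*32 - 4592094 = (170 + 26*703)*32 - 4592094 = (170 + 18278)*32 - 4592094 = 18448*32 - 4592094 = 590336 - 4592094 = -4001758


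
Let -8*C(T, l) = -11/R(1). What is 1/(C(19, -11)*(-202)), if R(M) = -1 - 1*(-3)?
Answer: -8/1111 ≈ -0.0072007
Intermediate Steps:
R(M) = 2 (R(M) = -1 + 3 = 2)
C(T, l) = 11/16 (C(T, l) = -(-11)/(8*2) = -⅛*(-11/2) = 11/16)
1/(C(19, -11)*(-202)) = 1/((11/16)*(-202)) = 1/(-1111/8) = -8/1111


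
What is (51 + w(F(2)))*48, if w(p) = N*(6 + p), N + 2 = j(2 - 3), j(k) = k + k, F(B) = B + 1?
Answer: 720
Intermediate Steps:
F(B) = 1 + B
j(k) = 2*k
N = -4 (N = -2 + 2*(2 - 3) = -2 + 2*(-1) = -2 - 2 = -4)
w(p) = -24 - 4*p (w(p) = -4*(6 + p) = -24 - 4*p)
(51 + w(F(2)))*48 = (51 + (-24 - 4*(1 + 2)))*48 = (51 + (-24 - 4*3))*48 = (51 + (-24 - 12))*48 = (51 - 36)*48 = 15*48 = 720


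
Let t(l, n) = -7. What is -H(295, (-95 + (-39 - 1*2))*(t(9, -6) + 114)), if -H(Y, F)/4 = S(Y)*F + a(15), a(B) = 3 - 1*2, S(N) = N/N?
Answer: -58204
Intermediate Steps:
S(N) = 1
a(B) = 1 (a(B) = 3 - 2 = 1)
H(Y, F) = -4 - 4*F (H(Y, F) = -4*(1*F + 1) = -4*(F + 1) = -4*(1 + F) = -4 - 4*F)
-H(295, (-95 + (-39 - 1*2))*(t(9, -6) + 114)) = -(-4 - 4*(-95 + (-39 - 1*2))*(-7 + 114)) = -(-4 - 4*(-95 + (-39 - 2))*107) = -(-4 - 4*(-95 - 41)*107) = -(-4 - (-544)*107) = -(-4 - 4*(-14552)) = -(-4 + 58208) = -1*58204 = -58204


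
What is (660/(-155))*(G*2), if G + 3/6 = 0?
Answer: 132/31 ≈ 4.2581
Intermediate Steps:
G = -1/2 (G = -1/2 + 0 = -1/2 ≈ -0.50000)
(660/(-155))*(G*2) = (660/(-155))*(-1/2*2) = (660*(-1/155))*(-1) = -132/31*(-1) = 132/31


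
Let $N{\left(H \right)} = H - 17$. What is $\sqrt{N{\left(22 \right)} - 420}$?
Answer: $i \sqrt{415} \approx 20.372 i$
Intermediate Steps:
$N{\left(H \right)} = -17 + H$
$\sqrt{N{\left(22 \right)} - 420} = \sqrt{\left(-17 + 22\right) - 420} = \sqrt{5 - 420} = \sqrt{-415} = i \sqrt{415}$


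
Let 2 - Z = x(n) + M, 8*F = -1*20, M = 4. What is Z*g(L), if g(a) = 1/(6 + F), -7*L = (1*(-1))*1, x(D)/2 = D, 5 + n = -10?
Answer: 8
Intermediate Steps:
n = -15 (n = -5 - 10 = -15)
F = -5/2 (F = (-1*20)/8 = (⅛)*(-20) = -5/2 ≈ -2.5000)
x(D) = 2*D
L = ⅐ (L = -1*(-1)/7 = -(-1)/7 = -⅐*(-1) = ⅐ ≈ 0.14286)
Z = 28 (Z = 2 - (2*(-15) + 4) = 2 - (-30 + 4) = 2 - 1*(-26) = 2 + 26 = 28)
g(a) = 2/7 (g(a) = 1/(6 - 5/2) = 1/(7/2) = 2/7)
Z*g(L) = 28*(2/7) = 8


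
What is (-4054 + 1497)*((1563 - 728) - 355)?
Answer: -1227360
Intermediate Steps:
(-4054 + 1497)*((1563 - 728) - 355) = -2557*(835 - 355) = -2557*480 = -1227360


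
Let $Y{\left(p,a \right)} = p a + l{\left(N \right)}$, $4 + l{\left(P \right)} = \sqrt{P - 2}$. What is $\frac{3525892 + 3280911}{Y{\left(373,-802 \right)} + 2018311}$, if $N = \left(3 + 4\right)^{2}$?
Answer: $\frac{11701990252283}{2955514543874} - \frac{6806803 \sqrt{47}}{2955514543874} \approx 3.9594$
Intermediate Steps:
$N = 49$ ($N = 7^{2} = 49$)
$l{\left(P \right)} = -4 + \sqrt{-2 + P}$ ($l{\left(P \right)} = -4 + \sqrt{P - 2} = -4 + \sqrt{-2 + P}$)
$Y{\left(p,a \right)} = -4 + \sqrt{47} + a p$ ($Y{\left(p,a \right)} = p a - \left(4 - \sqrt{-2 + 49}\right) = a p - \left(4 - \sqrt{47}\right) = -4 + \sqrt{47} + a p$)
$\frac{3525892 + 3280911}{Y{\left(373,-802 \right)} + 2018311} = \frac{3525892 + 3280911}{\left(-4 + \sqrt{47} - 299146\right) + 2018311} = \frac{6806803}{\left(-4 + \sqrt{47} - 299146\right) + 2018311} = \frac{6806803}{\left(-299150 + \sqrt{47}\right) + 2018311} = \frac{6806803}{1719161 + \sqrt{47}}$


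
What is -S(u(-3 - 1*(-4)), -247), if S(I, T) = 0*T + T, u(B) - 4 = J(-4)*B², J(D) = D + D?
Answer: 247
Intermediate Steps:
J(D) = 2*D
u(B) = 4 - 8*B² (u(B) = 4 + (2*(-4))*B² = 4 - 8*B²)
S(I, T) = T (S(I, T) = 0 + T = T)
-S(u(-3 - 1*(-4)), -247) = -1*(-247) = 247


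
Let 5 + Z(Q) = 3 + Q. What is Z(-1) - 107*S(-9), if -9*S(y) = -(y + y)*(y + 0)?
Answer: -1929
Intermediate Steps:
Z(Q) = -2 + Q (Z(Q) = -5 + (3 + Q) = -2 + Q)
S(y) = 2*y²/9 (S(y) = -(-1)*(y + y)*(y + 0)/9 = -(-1)*(2*y)*y/9 = -(-1)*2*y²/9 = -(-2)*y²/9 = 2*y²/9)
Z(-1) - 107*S(-9) = (-2 - 1) - 214*(-9)²/9 = -3 - 214*81/9 = -3 - 107*18 = -3 - 1926 = -1929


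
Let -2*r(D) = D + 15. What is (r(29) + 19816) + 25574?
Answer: 45368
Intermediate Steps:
r(D) = -15/2 - D/2 (r(D) = -(D + 15)/2 = -(15 + D)/2 = -15/2 - D/2)
(r(29) + 19816) + 25574 = ((-15/2 - ½*29) + 19816) + 25574 = ((-15/2 - 29/2) + 19816) + 25574 = (-22 + 19816) + 25574 = 19794 + 25574 = 45368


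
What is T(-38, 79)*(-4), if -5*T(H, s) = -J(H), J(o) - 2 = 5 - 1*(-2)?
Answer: -36/5 ≈ -7.2000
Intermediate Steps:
J(o) = 9 (J(o) = 2 + (5 - 1*(-2)) = 2 + (5 + 2) = 2 + 7 = 9)
T(H, s) = 9/5 (T(H, s) = -(-1)*9/5 = -⅕*(-9) = 9/5)
T(-38, 79)*(-4) = (9/5)*(-4) = -36/5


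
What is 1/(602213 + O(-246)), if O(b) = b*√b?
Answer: 602213/362675384305 + 246*I*√246/362675384305 ≈ 1.6605e-6 + 1.0639e-8*I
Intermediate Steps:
O(b) = b^(3/2)
1/(602213 + O(-246)) = 1/(602213 + (-246)^(3/2)) = 1/(602213 - 246*I*√246)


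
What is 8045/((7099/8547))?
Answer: 68760615/7099 ≈ 9686.0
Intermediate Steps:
8045/((7099/8547)) = 8045/((7099*(1/8547))) = 8045/(7099/8547) = 8045*(8547/7099) = 68760615/7099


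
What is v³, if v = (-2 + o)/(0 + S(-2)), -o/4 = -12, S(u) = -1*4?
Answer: -12167/8 ≈ -1520.9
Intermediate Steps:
S(u) = -4
o = 48 (o = -4*(-12) = 48)
v = -23/2 (v = (-2 + 48)/(0 - 4) = 46/(-4) = 46*(-¼) = -23/2 ≈ -11.500)
v³ = (-23/2)³ = -12167/8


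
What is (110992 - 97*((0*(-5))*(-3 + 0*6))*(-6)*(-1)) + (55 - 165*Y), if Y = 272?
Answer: 66167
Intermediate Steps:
(110992 - 97*((0*(-5))*(-3 + 0*6))*(-6)*(-1)) + (55 - 165*Y) = (110992 - 97*((0*(-5))*(-3 + 0*6))*(-6)*(-1)) + (55 - 165*272) = (110992 - 97*(0*(-3 + 0))*(-6)*(-1)) + (55 - 44880) = (110992 - 97*(0*(-3))*(-6)*(-1)) - 44825 = (110992 - 97*0*(-6)*(-1)) - 44825 = (110992 - 0*(-1)) - 44825 = (110992 - 97*0) - 44825 = (110992 + 0) - 44825 = 110992 - 44825 = 66167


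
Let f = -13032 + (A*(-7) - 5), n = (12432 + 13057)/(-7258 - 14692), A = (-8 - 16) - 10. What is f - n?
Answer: -280912561/21950 ≈ -12798.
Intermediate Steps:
A = -34 (A = -24 - 10 = -34)
n = -25489/21950 (n = 25489/(-21950) = 25489*(-1/21950) = -25489/21950 ≈ -1.1612)
f = -12799 (f = -13032 + (-34*(-7) - 5) = -13032 + (238 - 5) = -13032 + 233 = -12799)
f - n = -12799 - 1*(-25489/21950) = -12799 + 25489/21950 = -280912561/21950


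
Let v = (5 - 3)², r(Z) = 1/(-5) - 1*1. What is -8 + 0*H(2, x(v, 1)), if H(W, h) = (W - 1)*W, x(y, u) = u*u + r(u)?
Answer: -8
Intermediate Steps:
r(Z) = -6/5 (r(Z) = -⅕ - 1 = -6/5)
v = 4 (v = 2² = 4)
x(y, u) = -6/5 + u² (x(y, u) = u*u - 6/5 = u² - 6/5 = -6/5 + u²)
H(W, h) = W*(-1 + W) (H(W, h) = (-1 + W)*W = W*(-1 + W))
-8 + 0*H(2, x(v, 1)) = -8 + 0*(2*(-1 + 2)) = -8 + 0*(2*1) = -8 + 0*2 = -8 + 0 = -8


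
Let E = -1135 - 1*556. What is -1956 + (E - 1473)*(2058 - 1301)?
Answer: -2397104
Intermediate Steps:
E = -1691 (E = -1135 - 556 = -1691)
-1956 + (E - 1473)*(2058 - 1301) = -1956 + (-1691 - 1473)*(2058 - 1301) = -1956 - 3164*757 = -1956 - 2395148 = -2397104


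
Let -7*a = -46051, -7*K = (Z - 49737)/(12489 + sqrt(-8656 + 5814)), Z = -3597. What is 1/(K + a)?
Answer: 50285250837073/330842974920594571 + 2613366*I*sqrt(58)/330842974920594571 ≈ 0.00015199 + 6.0158e-11*I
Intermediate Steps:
K = 53334/(7*(12489 + 7*I*sqrt(58))) (K = -(-3597 - 49737)/(7*(12489 + sqrt(-8656 + 5814))) = -(-53334)/(7*(12489 + sqrt(-2842))) = -(-53334)/(7*(12489 + 7*I*sqrt(58))) = 53334/(7*(12489 + 7*I*sqrt(58))) ≈ 0.61006 - 0.0026041*I)
a = 46051/7 (a = -1/7*(-46051) = 46051/7 ≈ 6578.7)
1/(K + a) = 1/((666088326/1091845741 - 53334*I*sqrt(58)/155977963) + 46051/7) = 1/(7183607262439/1091845741 - 53334*I*sqrt(58)/155977963)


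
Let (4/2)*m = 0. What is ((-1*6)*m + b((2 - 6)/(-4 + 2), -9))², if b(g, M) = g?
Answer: 4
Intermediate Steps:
m = 0 (m = (½)*0 = 0)
((-1*6)*m + b((2 - 6)/(-4 + 2), -9))² = (-1*6*0 + (2 - 6)/(-4 + 2))² = (-6*0 - 4/(-2))² = (0 - 4*(-½))² = (0 + 2)² = 2² = 4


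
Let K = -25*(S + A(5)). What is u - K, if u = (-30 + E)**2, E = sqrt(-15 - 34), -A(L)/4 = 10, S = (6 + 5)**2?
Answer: 2876 - 420*I ≈ 2876.0 - 420.0*I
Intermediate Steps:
S = 121 (S = 11**2 = 121)
A(L) = -40 (A(L) = -4*10 = -40)
E = 7*I (E = sqrt(-49) = 7*I ≈ 7.0*I)
K = -2025 (K = -25*(121 - 40) = -25*81 = -2025)
u = (-30 + 7*I)**2 ≈ 851.0 - 420.0*I
u - K = (851 - 420*I) - 1*(-2025) = (851 - 420*I) + 2025 = 2876 - 420*I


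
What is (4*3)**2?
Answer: 144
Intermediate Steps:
(4*3)**2 = 12**2 = 144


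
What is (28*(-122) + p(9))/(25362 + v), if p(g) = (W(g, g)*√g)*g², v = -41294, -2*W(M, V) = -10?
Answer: 2201/15932 ≈ 0.13815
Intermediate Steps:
W(M, V) = 5 (W(M, V) = -½*(-10) = 5)
p(g) = 5*g^(5/2) (p(g) = (5*√g)*g² = 5*g^(5/2))
(28*(-122) + p(9))/(25362 + v) = (28*(-122) + 5*9^(5/2))/(25362 - 41294) = (-3416 + 5*243)/(-15932) = (-3416 + 1215)*(-1/15932) = -2201*(-1/15932) = 2201/15932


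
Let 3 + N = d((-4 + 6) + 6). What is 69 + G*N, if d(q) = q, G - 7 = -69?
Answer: -241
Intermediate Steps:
G = -62 (G = 7 - 69 = -62)
N = 5 (N = -3 + ((-4 + 6) + 6) = -3 + (2 + 6) = -3 + 8 = 5)
69 + G*N = 69 - 62*5 = 69 - 310 = -241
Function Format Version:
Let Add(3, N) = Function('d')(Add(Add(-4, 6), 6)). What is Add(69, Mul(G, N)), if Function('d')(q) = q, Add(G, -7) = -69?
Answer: -241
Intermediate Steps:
G = -62 (G = Add(7, -69) = -62)
N = 5 (N = Add(-3, Add(Add(-4, 6), 6)) = Add(-3, Add(2, 6)) = Add(-3, 8) = 5)
Add(69, Mul(G, N)) = Add(69, Mul(-62, 5)) = Add(69, -310) = -241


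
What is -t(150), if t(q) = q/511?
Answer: -150/511 ≈ -0.29354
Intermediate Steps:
t(q) = q/511 (t(q) = q*(1/511) = q/511)
-t(150) = -150/511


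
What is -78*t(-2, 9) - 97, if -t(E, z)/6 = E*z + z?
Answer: -4309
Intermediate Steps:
t(E, z) = -6*z - 6*E*z (t(E, z) = -6*(E*z + z) = -6*(z + E*z) = -6*z - 6*E*z)
-78*t(-2, 9) - 97 = -(-468)*9*(1 - 2) - 97 = -(-468)*9*(-1) - 97 = -78*54 - 97 = -4212 - 97 = -4309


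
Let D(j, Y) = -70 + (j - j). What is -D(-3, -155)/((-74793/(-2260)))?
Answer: 158200/74793 ≈ 2.1152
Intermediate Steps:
D(j, Y) = -70 (D(j, Y) = -70 + 0 = -70)
-D(-3, -155)/((-74793/(-2260))) = -(-70)/((-74793/(-2260))) = -(-70)/((-74793*(-1/2260))) = -(-70)/74793/2260 = -(-70)*2260/74793 = -1*(-158200/74793) = 158200/74793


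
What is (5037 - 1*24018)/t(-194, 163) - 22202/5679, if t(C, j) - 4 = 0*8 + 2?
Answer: -35975437/11358 ≈ -3167.4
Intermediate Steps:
t(C, j) = 6 (t(C, j) = 4 + (0*8 + 2) = 4 + (0 + 2) = 4 + 2 = 6)
(5037 - 1*24018)/t(-194, 163) - 22202/5679 = (5037 - 1*24018)/6 - 22202/5679 = (5037 - 24018)*(1/6) - 22202*1/5679 = -18981*1/6 - 22202/5679 = -6327/2 - 22202/5679 = -35975437/11358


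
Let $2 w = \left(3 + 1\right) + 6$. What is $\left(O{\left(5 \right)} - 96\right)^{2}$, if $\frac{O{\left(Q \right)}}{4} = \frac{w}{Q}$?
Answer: $8464$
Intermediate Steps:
$w = 5$ ($w = \frac{\left(3 + 1\right) + 6}{2} = \frac{4 + 6}{2} = \frac{1}{2} \cdot 10 = 5$)
$O{\left(Q \right)} = \frac{20}{Q}$ ($O{\left(Q \right)} = 4 \frac{5}{Q} = \frac{20}{Q}$)
$\left(O{\left(5 \right)} - 96\right)^{2} = \left(\frac{20}{5} - 96\right)^{2} = \left(20 \cdot \frac{1}{5} - 96\right)^{2} = \left(4 - 96\right)^{2} = \left(-92\right)^{2} = 8464$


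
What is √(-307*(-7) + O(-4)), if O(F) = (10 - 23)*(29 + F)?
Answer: 4*√114 ≈ 42.708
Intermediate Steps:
O(F) = -377 - 13*F (O(F) = -13*(29 + F) = -377 - 13*F)
√(-307*(-7) + O(-4)) = √(-307*(-7) + (-377 - 13*(-4))) = √(2149 + (-377 + 52)) = √(2149 - 325) = √1824 = 4*√114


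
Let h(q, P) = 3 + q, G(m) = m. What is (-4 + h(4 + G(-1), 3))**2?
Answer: 4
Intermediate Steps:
(-4 + h(4 + G(-1), 3))**2 = (-4 + (3 + (4 - 1)))**2 = (-4 + (3 + 3))**2 = (-4 + 6)**2 = 2**2 = 4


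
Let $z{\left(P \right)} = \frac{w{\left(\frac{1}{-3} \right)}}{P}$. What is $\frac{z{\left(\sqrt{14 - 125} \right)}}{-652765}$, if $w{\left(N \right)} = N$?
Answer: $- \frac{i \sqrt{111}}{217370745} \approx - 4.8469 \cdot 10^{-8} i$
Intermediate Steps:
$z{\left(P \right)} = - \frac{1}{3 P}$ ($z{\left(P \right)} = \frac{1}{\left(-3\right) P} = - \frac{1}{3 P}$)
$\frac{z{\left(\sqrt{14 - 125} \right)}}{-652765} = \frac{\left(- \frac{1}{3}\right) \frac{1}{\sqrt{14 - 125}}}{-652765} = - \frac{1}{3 \sqrt{-111}} \left(- \frac{1}{652765}\right) = - \frac{1}{3 i \sqrt{111}} \left(- \frac{1}{652765}\right) = - \frac{\left(- \frac{1}{111}\right) i \sqrt{111}}{3} \left(- \frac{1}{652765}\right) = \frac{i \sqrt{111}}{333} \left(- \frac{1}{652765}\right) = - \frac{i \sqrt{111}}{217370745}$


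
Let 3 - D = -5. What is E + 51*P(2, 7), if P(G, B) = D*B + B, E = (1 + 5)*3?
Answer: 3231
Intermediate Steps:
D = 8 (D = 3 - 1*(-5) = 3 + 5 = 8)
E = 18 (E = 6*3 = 18)
P(G, B) = 9*B (P(G, B) = 8*B + B = 9*B)
E + 51*P(2, 7) = 18 + 51*(9*7) = 18 + 51*63 = 18 + 3213 = 3231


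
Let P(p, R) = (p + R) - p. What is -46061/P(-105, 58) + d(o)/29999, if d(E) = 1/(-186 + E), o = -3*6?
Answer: -140941961807/177474084 ≈ -794.16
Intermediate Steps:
o = -18
P(p, R) = R (P(p, R) = (R + p) - p = R)
-46061/P(-105, 58) + d(o)/29999 = -46061/58 + 1/(-186 - 18*29999) = -46061*1/58 + (1/29999)/(-204) = -46061/58 - 1/204*1/29999 = -46061/58 - 1/6119796 = -140941961807/177474084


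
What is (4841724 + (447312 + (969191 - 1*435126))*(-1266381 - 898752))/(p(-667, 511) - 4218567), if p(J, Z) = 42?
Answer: 708268962139/1406175 ≈ 5.0369e+5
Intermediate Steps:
(4841724 + (447312 + (969191 - 1*435126))*(-1266381 - 898752))/(p(-667, 511) - 4218567) = (4841724 + (447312 + (969191 - 1*435126))*(-1266381 - 898752))/(42 - 4218567) = (4841724 + (447312 + (969191 - 435126))*(-2165133))/(-4218525) = (4841724 + (447312 + 534065)*(-2165133))*(-1/4218525) = (4841724 + 981377*(-2165133))*(-1/4218525) = (4841724 - 2124811728141)*(-1/4218525) = -2124806886417*(-1/4218525) = 708268962139/1406175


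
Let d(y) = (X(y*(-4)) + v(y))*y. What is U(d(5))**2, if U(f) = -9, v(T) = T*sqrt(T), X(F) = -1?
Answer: 81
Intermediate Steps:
v(T) = T**(3/2)
d(y) = y*(-1 + y**(3/2)) (d(y) = (-1 + y**(3/2))*y = y*(-1 + y**(3/2)))
U(d(5))**2 = (-9)**2 = 81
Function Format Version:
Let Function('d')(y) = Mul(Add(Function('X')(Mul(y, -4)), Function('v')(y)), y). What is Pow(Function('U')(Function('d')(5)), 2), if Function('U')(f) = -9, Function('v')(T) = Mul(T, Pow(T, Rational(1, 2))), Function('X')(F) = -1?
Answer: 81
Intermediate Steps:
Function('v')(T) = Pow(T, Rational(3, 2))
Function('d')(y) = Mul(y, Add(-1, Pow(y, Rational(3, 2)))) (Function('d')(y) = Mul(Add(-1, Pow(y, Rational(3, 2))), y) = Mul(y, Add(-1, Pow(y, Rational(3, 2)))))
Pow(Function('U')(Function('d')(5)), 2) = Pow(-9, 2) = 81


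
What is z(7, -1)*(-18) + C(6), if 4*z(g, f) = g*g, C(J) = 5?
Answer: -431/2 ≈ -215.50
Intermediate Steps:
z(g, f) = g**2/4 (z(g, f) = (g*g)/4 = g**2/4)
z(7, -1)*(-18) + C(6) = ((1/4)*7**2)*(-18) + 5 = ((1/4)*49)*(-18) + 5 = (49/4)*(-18) + 5 = -441/2 + 5 = -431/2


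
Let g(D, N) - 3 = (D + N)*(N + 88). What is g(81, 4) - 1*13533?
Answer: -5710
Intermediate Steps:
g(D, N) = 3 + (88 + N)*(D + N) (g(D, N) = 3 + (D + N)*(N + 88) = 3 + (D + N)*(88 + N) = 3 + (88 + N)*(D + N))
g(81, 4) - 1*13533 = (3 + 4**2 + 88*81 + 88*4 + 81*4) - 1*13533 = (3 + 16 + 7128 + 352 + 324) - 13533 = 7823 - 13533 = -5710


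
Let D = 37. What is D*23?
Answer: 851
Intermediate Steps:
D*23 = 37*23 = 851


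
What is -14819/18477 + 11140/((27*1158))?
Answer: -14305393/32094549 ≈ -0.44573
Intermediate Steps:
-14819/18477 + 11140/((27*1158)) = -14819*1/18477 + 11140/31266 = -14819/18477 + 11140*(1/31266) = -14819/18477 + 5570/15633 = -14305393/32094549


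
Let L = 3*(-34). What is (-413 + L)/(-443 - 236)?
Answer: 515/679 ≈ 0.75847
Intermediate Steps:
L = -102
(-413 + L)/(-443 - 236) = (-413 - 102)/(-443 - 236) = -515/(-679) = -515*(-1/679) = 515/679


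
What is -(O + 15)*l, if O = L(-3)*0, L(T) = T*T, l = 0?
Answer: 0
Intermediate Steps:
L(T) = T²
O = 0 (O = (-3)²*0 = 9*0 = 0)
-(O + 15)*l = -(0 + 15)*0 = -15*0 = -1*0 = 0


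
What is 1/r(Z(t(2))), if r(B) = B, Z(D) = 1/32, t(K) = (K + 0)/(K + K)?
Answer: 32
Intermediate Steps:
t(K) = ½ (t(K) = K/((2*K)) = K*(1/(2*K)) = ½)
Z(D) = 1/32
1/r(Z(t(2))) = 1/(1/32) = 32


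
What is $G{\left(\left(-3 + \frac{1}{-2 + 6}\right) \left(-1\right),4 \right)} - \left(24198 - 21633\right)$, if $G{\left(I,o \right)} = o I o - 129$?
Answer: $-2650$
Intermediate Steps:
$G{\left(I,o \right)} = -129 + I o^{2}$ ($G{\left(I,o \right)} = I o o - 129 = I o^{2} - 129 = -129 + I o^{2}$)
$G{\left(\left(-3 + \frac{1}{-2 + 6}\right) \left(-1\right),4 \right)} - \left(24198 - 21633\right) = \left(-129 + \left(-3 + \frac{1}{-2 + 6}\right) \left(-1\right) 4^{2}\right) - \left(24198 - 21633\right) = \left(-129 + \left(-3 + \frac{1}{4}\right) \left(-1\right) 16\right) - 2565 = \left(-129 + \left(- \frac{11}{4}\right) \left(-1\right) 16\right) - 2565 = \left(-129 + \frac{11}{4} \cdot 16\right) - 2565 = \left(-129 + 44\right) - 2565 = -85 - 2565 = -2650$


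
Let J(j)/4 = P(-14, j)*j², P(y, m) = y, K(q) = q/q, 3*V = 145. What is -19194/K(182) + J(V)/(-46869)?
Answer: -8095254874/421821 ≈ -19191.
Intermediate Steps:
V = 145/3 (V = (⅓)*145 = 145/3 ≈ 48.333)
K(q) = 1
J(j) = -56*j² (J(j) = 4*(-14*j²) = -56*j²)
-19194/K(182) + J(V)/(-46869) = -19194/1 - 56*(145/3)²/(-46869) = -19194*1 - 56*21025/9*(-1/46869) = -19194 - 1177400/9*(-1/46869) = -19194 + 1177400/421821 = -8095254874/421821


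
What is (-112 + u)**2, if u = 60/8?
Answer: 43681/4 ≈ 10920.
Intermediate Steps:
u = 15/2 (u = 60*(1/8) = 15/2 ≈ 7.5000)
(-112 + u)**2 = (-112 + 15/2)**2 = (-209/2)**2 = 43681/4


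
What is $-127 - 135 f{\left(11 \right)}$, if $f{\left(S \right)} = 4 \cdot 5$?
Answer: $-2827$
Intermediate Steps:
$f{\left(S \right)} = 20$
$-127 - 135 f{\left(11 \right)} = -127 - 2700 = -2827$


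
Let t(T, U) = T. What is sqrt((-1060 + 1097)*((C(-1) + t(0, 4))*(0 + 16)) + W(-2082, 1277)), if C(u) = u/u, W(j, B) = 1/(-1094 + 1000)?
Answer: 9*sqrt(64578)/94 ≈ 24.331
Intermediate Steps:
W(j, B) = -1/94 (W(j, B) = 1/(-94) = -1/94)
C(u) = 1
sqrt((-1060 + 1097)*((C(-1) + t(0, 4))*(0 + 16)) + W(-2082, 1277)) = sqrt((-1060 + 1097)*((1 + 0)*(0 + 16)) - 1/94) = sqrt(37*(1*16) - 1/94) = sqrt(37*16 - 1/94) = sqrt(592 - 1/94) = sqrt(55647/94) = 9*sqrt(64578)/94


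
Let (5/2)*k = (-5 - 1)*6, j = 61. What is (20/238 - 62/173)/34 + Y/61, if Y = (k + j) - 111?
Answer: -113554558/106743595 ≈ -1.0638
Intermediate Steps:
k = -72/5 (k = 2*((-5 - 1)*6)/5 = 2*(-6*6)/5 = (⅖)*(-36) = -72/5 ≈ -14.400)
Y = -322/5 (Y = (-72/5 + 61) - 111 = 233/5 - 111 = -322/5 ≈ -64.400)
(20/238 - 62/173)/34 + Y/61 = (20/238 - 62/173)/34 - 322/5/61 = (20*(1/238) - 62*1/173)*(1/34) - 322/5*1/61 = (10/119 - 62/173)*(1/34) - 322/305 = -5648/20587*1/34 - 322/305 = -2824/349979 - 322/305 = -113554558/106743595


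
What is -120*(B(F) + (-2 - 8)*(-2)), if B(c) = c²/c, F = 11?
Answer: -3720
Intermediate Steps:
B(c) = c
-120*(B(F) + (-2 - 8)*(-2)) = -120*(11 + (-2 - 8)*(-2)) = -120*(11 - 10*(-2)) = -120*(11 + 20) = -120*31 = -3720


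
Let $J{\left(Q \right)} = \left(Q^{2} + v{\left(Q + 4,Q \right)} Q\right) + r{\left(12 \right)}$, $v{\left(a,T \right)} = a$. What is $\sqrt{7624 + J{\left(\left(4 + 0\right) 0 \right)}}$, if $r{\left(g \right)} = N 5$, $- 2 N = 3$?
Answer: $\frac{\sqrt{30466}}{2} \approx 87.273$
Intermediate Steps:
$N = - \frac{3}{2}$ ($N = \left(- \frac{1}{2}\right) 3 = - \frac{3}{2} \approx -1.5$)
$r{\left(g \right)} = - \frac{15}{2}$ ($r{\left(g \right)} = \left(- \frac{3}{2}\right) 5 = - \frac{15}{2}$)
$J{\left(Q \right)} = - \frac{15}{2} + Q^{2} + Q \left(4 + Q\right)$ ($J{\left(Q \right)} = \left(Q^{2} + \left(Q + 4\right) Q\right) - \frac{15}{2} = \left(Q^{2} + \left(4 + Q\right) Q\right) - \frac{15}{2} = \left(Q^{2} + Q \left(4 + Q\right)\right) - \frac{15}{2} = - \frac{15}{2} + Q^{2} + Q \left(4 + Q\right)$)
$\sqrt{7624 + J{\left(\left(4 + 0\right) 0 \right)}} = \sqrt{7624 + \left(- \frac{15}{2} + 2 \left(\left(4 + 0\right) 0\right)^{2} + 4 \left(4 + 0\right) 0\right)} = \sqrt{7624 + \left(- \frac{15}{2} + 2 \left(4 \cdot 0\right)^{2} + 4 \cdot 4 \cdot 0\right)} = \sqrt{7624 + \left(- \frac{15}{2} + 2 \cdot 0^{2} + 4 \cdot 0\right)} = \sqrt{7624 + \left(- \frac{15}{2} + 2 \cdot 0 + 0\right)} = \sqrt{7624 + \left(- \frac{15}{2} + 0 + 0\right)} = \sqrt{7624 - \frac{15}{2}} = \sqrt{\frac{15233}{2}} = \frac{\sqrt{30466}}{2}$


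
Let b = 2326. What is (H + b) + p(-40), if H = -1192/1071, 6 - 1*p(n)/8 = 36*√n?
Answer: 2541362/1071 - 576*I*√10 ≈ 2372.9 - 1821.5*I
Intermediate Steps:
p(n) = 48 - 288*√n
H = -1192/1071 (H = -1192*1/1071 = -1192/1071 ≈ -1.1130)
(H + b) + p(-40) = (-1192/1071 + 2326) + (48 - 576*I*√10) = 2489954/1071 + (48 - 576*I*√10) = 2541362/1071 - 576*I*√10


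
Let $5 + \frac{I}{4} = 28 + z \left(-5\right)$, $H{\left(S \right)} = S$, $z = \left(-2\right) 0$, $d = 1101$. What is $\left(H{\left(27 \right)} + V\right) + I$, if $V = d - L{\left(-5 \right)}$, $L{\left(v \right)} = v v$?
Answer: $1195$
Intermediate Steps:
$z = 0$
$I = 92$ ($I = -20 + 4 \left(28 + 0 \left(-5\right)\right) = -20 + 4 \left(28 + 0\right) = -20 + 4 \cdot 28 = -20 + 112 = 92$)
$L{\left(v \right)} = v^{2}$
$V = 1076$ ($V = 1101 - \left(-5\right)^{2} = 1101 - 25 = 1076$)
$\left(H{\left(27 \right)} + V\right) + I = \left(27 + 1076\right) + 92 = 1103 + 92 = 1195$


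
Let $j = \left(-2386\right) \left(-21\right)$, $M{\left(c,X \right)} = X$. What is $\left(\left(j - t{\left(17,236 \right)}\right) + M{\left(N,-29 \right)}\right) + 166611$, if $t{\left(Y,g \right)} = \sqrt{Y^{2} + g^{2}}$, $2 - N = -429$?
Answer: $216688 - \sqrt{55985} \approx 2.1645 \cdot 10^{5}$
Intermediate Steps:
$N = 431$ ($N = 2 - -429 = 2 + 429 = 431$)
$j = 50106$
$\left(\left(j - t{\left(17,236 \right)}\right) + M{\left(N,-29 \right)}\right) + 166611 = \left(\left(50106 - \sqrt{17^{2} + 236^{2}}\right) - 29\right) + 166611 = \left(\left(50106 - \sqrt{289 + 55696}\right) - 29\right) + 166611 = \left(\left(50106 - \sqrt{55985}\right) - 29\right) + 166611 = \left(50077 - \sqrt{55985}\right) + 166611 = 216688 - \sqrt{55985}$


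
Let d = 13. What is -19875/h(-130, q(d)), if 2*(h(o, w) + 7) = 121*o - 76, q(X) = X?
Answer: 3975/1582 ≈ 2.5126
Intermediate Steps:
h(o, w) = -45 + 121*o/2 (h(o, w) = -7 + (121*o - 76)/2 = -7 + (-76 + 121*o)/2 = -7 + (-38 + 121*o/2) = -45 + 121*o/2)
-19875/h(-130, q(d)) = -19875/(-45 + (121/2)*(-130)) = -19875/(-45 - 7865) = -19875/(-7910) = -19875*(-1/7910) = 3975/1582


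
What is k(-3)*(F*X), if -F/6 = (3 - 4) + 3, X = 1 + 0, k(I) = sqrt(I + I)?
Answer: -12*I*sqrt(6) ≈ -29.394*I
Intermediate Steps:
k(I) = sqrt(2)*sqrt(I) (k(I) = sqrt(2*I) = sqrt(2)*sqrt(I))
X = 1
F = -12 (F = -6*((3 - 4) + 3) = -6*(-1 + 3) = -6*2 = -12)
k(-3)*(F*X) = (sqrt(2)*sqrt(-3))*(-12*1) = (sqrt(2)*(I*sqrt(3)))*(-12) = (I*sqrt(6))*(-12) = -12*I*sqrt(6)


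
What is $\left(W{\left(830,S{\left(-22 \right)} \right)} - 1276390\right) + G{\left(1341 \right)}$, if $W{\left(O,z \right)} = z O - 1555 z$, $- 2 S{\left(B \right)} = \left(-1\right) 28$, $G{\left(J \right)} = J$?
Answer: $-1285199$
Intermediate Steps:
$S{\left(B \right)} = 14$ ($S{\left(B \right)} = - \frac{\left(-1\right) 28}{2} = \left(- \frac{1}{2}\right) \left(-28\right) = 14$)
$W{\left(O,z \right)} = - 1555 z + O z$ ($W{\left(O,z \right)} = O z - 1555 z = - 1555 z + O z$)
$\left(W{\left(830,S{\left(-22 \right)} \right)} - 1276390\right) + G{\left(1341 \right)} = \left(14 \left(-1555 + 830\right) - 1276390\right) + 1341 = \left(14 \left(-725\right) - 1276390\right) + 1341 = \left(-10150 - 1276390\right) + 1341 = -1286540 + 1341 = -1285199$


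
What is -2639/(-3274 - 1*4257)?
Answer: 2639/7531 ≈ 0.35042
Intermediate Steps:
-2639/(-3274 - 1*4257) = -2639/(-3274 - 4257) = -2639/(-7531) = -2639*(-1/7531) = 2639/7531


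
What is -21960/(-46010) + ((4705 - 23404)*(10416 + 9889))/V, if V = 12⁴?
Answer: -582292281313/31802112 ≈ -18310.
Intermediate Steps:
V = 20736
-21960/(-46010) + ((4705 - 23404)*(10416 + 9889))/V = -21960/(-46010) + ((4705 - 23404)*(10416 + 9889))/20736 = -21960*(-1/46010) - 18699*20305*(1/20736) = 2196/4601 - 379683195*1/20736 = 2196/4601 - 126561065/6912 = -582292281313/31802112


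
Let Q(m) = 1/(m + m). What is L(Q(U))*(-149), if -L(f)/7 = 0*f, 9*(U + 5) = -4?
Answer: 0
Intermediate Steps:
U = -49/9 (U = -5 + (⅑)*(-4) = -5 - 4/9 = -49/9 ≈ -5.4444)
Q(m) = 1/(2*m)
L(f) = 0 (L(f) = -0*f = -7*0 = 0)
L(Q(U))*(-149) = 0*(-149) = 0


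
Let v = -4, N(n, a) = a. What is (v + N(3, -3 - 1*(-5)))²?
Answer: 4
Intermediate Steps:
(v + N(3, -3 - 1*(-5)))² = (-4 + (-3 - 1*(-5)))² = (-4 + (-3 + 5))² = (-4 + 2)² = (-2)² = 4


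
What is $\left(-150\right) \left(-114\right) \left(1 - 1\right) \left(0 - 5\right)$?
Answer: $0$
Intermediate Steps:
$\left(-150\right) \left(-114\right) \left(1 - 1\right) \left(0 - 5\right) = 17100 \cdot 0 \left(-5\right) = 17100 \cdot 0 = 0$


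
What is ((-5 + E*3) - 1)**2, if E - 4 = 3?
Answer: 225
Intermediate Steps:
E = 7 (E = 4 + 3 = 7)
((-5 + E*3) - 1)**2 = ((-5 + 7*3) - 1)**2 = ((-5 + 21) - 1)**2 = (16 - 1)**2 = 15**2 = 225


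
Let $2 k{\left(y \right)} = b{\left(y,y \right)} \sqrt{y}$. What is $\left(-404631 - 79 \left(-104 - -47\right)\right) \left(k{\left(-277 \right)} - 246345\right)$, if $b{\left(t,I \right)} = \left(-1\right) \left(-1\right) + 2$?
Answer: $98569532160 - 600192 i \sqrt{277} \approx 9.857 \cdot 10^{10} - 9.9892 \cdot 10^{6} i$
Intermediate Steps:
$b{\left(t,I \right)} = 3$ ($b{\left(t,I \right)} = 1 + 2 = 3$)
$k{\left(y \right)} = \frac{3 \sqrt{y}}{2}$
$\left(-404631 - 79 \left(-104 - -47\right)\right) \left(k{\left(-277 \right)} - 246345\right) = \left(-404631 - 79 \left(-104 - -47\right)\right) \left(\frac{3 \sqrt{-277}}{2} - 246345\right) = \left(-404631 - 79 \left(-104 + \left(-83 + 130\right)\right)\right) \left(\frac{3 i \sqrt{277}}{2} - 246345\right) = \left(-404631 - 79 \left(-104 + 47\right)\right) \left(\frac{3 i \sqrt{277}}{2} - 246345\right) = \left(-404631 - -4503\right) \left(-246345 + \frac{3 i \sqrt{277}}{2}\right) = \left(-404631 + 4503\right) \left(-246345 + \frac{3 i \sqrt{277}}{2}\right) = - 400128 \left(-246345 + \frac{3 i \sqrt{277}}{2}\right) = 98569532160 - 600192 i \sqrt{277}$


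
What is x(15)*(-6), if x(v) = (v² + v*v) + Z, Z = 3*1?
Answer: -2718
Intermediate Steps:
Z = 3
x(v) = 3 + 2*v² (x(v) = (v² + v*v) + 3 = (v² + v²) + 3 = 2*v² + 3 = 3 + 2*v²)
x(15)*(-6) = (3 + 2*15²)*(-6) = (3 + 2*225)*(-6) = (3 + 450)*(-6) = 453*(-6) = -2718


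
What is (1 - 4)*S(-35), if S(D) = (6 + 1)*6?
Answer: -126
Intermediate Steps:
S(D) = 42 (S(D) = 7*6 = 42)
(1 - 4)*S(-35) = (1 - 4)*42 = -3*42 = -126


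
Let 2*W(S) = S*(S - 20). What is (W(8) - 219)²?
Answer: 71289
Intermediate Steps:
W(S) = S*(-20 + S)/2 (W(S) = (S*(S - 20))/2 = (S*(-20 + S))/2 = S*(-20 + S)/2)
(W(8) - 219)² = ((½)*8*(-20 + 8) - 219)² = ((½)*8*(-12) - 219)² = (-48 - 219)² = (-267)² = 71289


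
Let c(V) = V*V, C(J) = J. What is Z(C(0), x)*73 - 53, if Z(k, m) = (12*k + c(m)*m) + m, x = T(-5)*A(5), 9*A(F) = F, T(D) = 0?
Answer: -53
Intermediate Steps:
A(F) = F/9
c(V) = V²
x = 0 (x = 0*((⅑)*5) = 0*(5/9) = 0)
Z(k, m) = m + m³ + 12*k (Z(k, m) = (12*k + m²*m) + m = (12*k + m³) + m = (m³ + 12*k) + m = m + m³ + 12*k)
Z(C(0), x)*73 - 53 = (0 + 0³ + 12*0)*73 - 53 = (0 + 0 + 0)*73 - 53 = 0*73 - 53 = 0 - 53 = -53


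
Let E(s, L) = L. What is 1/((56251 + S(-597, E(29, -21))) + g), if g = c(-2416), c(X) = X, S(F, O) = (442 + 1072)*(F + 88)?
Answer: -1/716791 ≈ -1.3951e-6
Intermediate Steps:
S(F, O) = 133232 + 1514*F (S(F, O) = 1514*(88 + F) = 133232 + 1514*F)
g = -2416
1/((56251 + S(-597, E(29, -21))) + g) = 1/((56251 + (133232 + 1514*(-597))) - 2416) = 1/((56251 + (133232 - 903858)) - 2416) = 1/((56251 - 770626) - 2416) = 1/(-714375 - 2416) = 1/(-716791) = -1/716791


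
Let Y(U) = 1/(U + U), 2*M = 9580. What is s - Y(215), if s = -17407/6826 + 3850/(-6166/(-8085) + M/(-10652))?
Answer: 121626033714877681/9889018403095 ≈ 12299.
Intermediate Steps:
M = 4790 (M = (½)*9580 = 4790)
s = 1131405178721813/91990868866 (s = -17407/6826 + 3850/(-6166/(-8085) + 4790/(-10652)) = -17407*1/6826 + 3850/(-6166*(-1/8085) + 4790*(-1/10652)) = -17407/6826 + 3850/(6166/8085 - 2395/5326) = -17407/6826 + 3850/(13476541/43060710) = -17407/6826 + 3850*(43060710/13476541) = -17407/6826 + 165783733500/13476541 = 1131405178721813/91990868866 ≈ 12299.)
Y(U) = 1/(2*U)
s - Y(215) = 1131405178721813/91990868866 - 1/(2*215) = 1131405178721813/91990868866 - 1*1/430 = 1131405178721813/91990868866 - 1/430 = 121626033714877681/9889018403095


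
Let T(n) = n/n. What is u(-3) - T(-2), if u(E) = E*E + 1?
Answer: 9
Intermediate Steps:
T(n) = 1
u(E) = 1 + E**2 (u(E) = E**2 + 1 = 1 + E**2)
u(-3) - T(-2) = (1 + (-3)**2) - 1*1 = (1 + 9) - 1 = 10 - 1 = 9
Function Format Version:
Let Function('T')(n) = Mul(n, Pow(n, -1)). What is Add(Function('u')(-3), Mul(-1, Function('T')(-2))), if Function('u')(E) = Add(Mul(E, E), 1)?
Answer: 9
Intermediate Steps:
Function('T')(n) = 1
Function('u')(E) = Add(1, Pow(E, 2)) (Function('u')(E) = Add(Pow(E, 2), 1) = Add(1, Pow(E, 2)))
Add(Function('u')(-3), Mul(-1, Function('T')(-2))) = Add(Add(1, Pow(-3, 2)), Mul(-1, 1)) = Add(Add(1, 9), -1) = Add(10, -1) = 9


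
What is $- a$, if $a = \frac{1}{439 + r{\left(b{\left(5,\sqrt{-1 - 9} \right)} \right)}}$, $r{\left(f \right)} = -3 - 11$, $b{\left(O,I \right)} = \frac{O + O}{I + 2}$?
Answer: $- \frac{1}{425} \approx -0.0023529$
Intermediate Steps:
$b{\left(O,I \right)} = \frac{2 O}{2 + I}$
$r{\left(f \right)} = -14$ ($r{\left(f \right)} = -3 - 11 = -14$)
$a = \frac{1}{425}$ ($a = \frac{1}{439 - 14} = \frac{1}{425} \approx 0.0023529$)
$- a = \left(-1\right) \frac{1}{425} = - \frac{1}{425}$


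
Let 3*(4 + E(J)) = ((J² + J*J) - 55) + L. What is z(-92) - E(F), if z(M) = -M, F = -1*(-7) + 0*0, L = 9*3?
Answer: 218/3 ≈ 72.667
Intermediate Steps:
L = 27
F = 7 (F = 7 + 0 = 7)
E(J) = -40/3 + 2*J²/3 (E(J) = -4 + (((J² + J*J) - 55) + 27)/3 = -4 + (((J² + J²) - 55) + 27)/3 = -4 + ((2*J² - 55) + 27)/3 = -4 + ((-55 + 2*J²) + 27)/3 = -4 + (-28 + 2*J²)/3 = -4 + (-28/3 + 2*J²/3) = -40/3 + 2*J²/3)
z(-92) - E(F) = -1*(-92) - (-40/3 + (⅔)*7²) = 92 - (-40/3 + (⅔)*49) = 92 - (-40/3 + 98/3) = 92 - 1*58/3 = 92 - 58/3 = 218/3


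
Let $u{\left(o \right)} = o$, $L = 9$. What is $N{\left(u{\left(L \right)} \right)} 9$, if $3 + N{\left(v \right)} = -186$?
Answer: $-1701$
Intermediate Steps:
$N{\left(v \right)} = -189$ ($N{\left(v \right)} = -3 - 186 = -189$)
$N{\left(u{\left(L \right)} \right)} 9 = \left(-189\right) 9 = -1701$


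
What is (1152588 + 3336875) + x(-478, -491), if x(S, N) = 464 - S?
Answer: 4490405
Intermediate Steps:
(1152588 + 3336875) + x(-478, -491) = (1152588 + 3336875) + (464 - 1*(-478)) = 4489463 + (464 + 478) = 4489463 + 942 = 4490405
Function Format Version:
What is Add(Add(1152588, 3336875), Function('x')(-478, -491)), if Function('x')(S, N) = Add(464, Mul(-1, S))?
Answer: 4490405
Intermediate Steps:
Add(Add(1152588, 3336875), Function('x')(-478, -491)) = Add(Add(1152588, 3336875), Add(464, Mul(-1, -478))) = Add(4489463, Add(464, 478)) = Add(4489463, 942) = 4490405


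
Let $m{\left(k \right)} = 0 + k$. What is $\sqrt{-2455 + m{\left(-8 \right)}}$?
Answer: $i \sqrt{2463} \approx 49.629 i$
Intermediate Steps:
$m{\left(k \right)} = k$
$\sqrt{-2455 + m{\left(-8 \right)}} = \sqrt{-2455 - 8} = \sqrt{-2463} = i \sqrt{2463}$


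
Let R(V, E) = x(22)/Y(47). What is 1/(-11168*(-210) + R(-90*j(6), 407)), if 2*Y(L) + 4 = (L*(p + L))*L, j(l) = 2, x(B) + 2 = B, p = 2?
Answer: 108237/253846071400 ≈ 4.2639e-7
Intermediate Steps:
x(B) = -2 + B
Y(L) = -2 + L²*(2 + L)/2 (Y(L) = -2 + ((L*(2 + L))*L)/2 = -2 + (L²*(2 + L))/2 = -2 + L²*(2 + L)/2)
R(V, E) = 40/108237 (R(V, E) = (-2 + 22)/(-2 + 47² + (½)*47³) = 20/(-2 + 2209 + (½)*103823) = 20/(-2 + 2209 + 103823/2) = 20/(108237/2) = 20*(2/108237) = 40/108237)
1/(-11168*(-210) + R(-90*j(6), 407)) = 1/(-11168*(-210) + 40/108237) = 1/(2345280 + 40/108237) = 1/(253846071400/108237) = 108237/253846071400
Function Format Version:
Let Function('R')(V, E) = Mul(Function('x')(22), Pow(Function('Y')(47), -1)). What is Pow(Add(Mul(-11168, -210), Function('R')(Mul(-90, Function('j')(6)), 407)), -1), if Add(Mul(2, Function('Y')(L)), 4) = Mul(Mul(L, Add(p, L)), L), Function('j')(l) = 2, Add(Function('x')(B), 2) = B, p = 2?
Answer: Rational(108237, 253846071400) ≈ 4.2639e-7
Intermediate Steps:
Function('x')(B) = Add(-2, B)
Function('Y')(L) = Add(-2, Mul(Rational(1, 2), Pow(L, 2), Add(2, L))) (Function('Y')(L) = Add(-2, Mul(Rational(1, 2), Mul(Mul(L, Add(2, L)), L))) = Add(-2, Mul(Rational(1, 2), Mul(Pow(L, 2), Add(2, L)))) = Add(-2, Mul(Rational(1, 2), Pow(L, 2), Add(2, L))))
Function('R')(V, E) = Rational(40, 108237) (Function('R')(V, E) = Mul(Add(-2, 22), Pow(Add(-2, Pow(47, 2), Mul(Rational(1, 2), Pow(47, 3))), -1)) = Mul(20, Pow(Add(-2, 2209, Mul(Rational(1, 2), 103823)), -1)) = Mul(20, Pow(Add(-2, 2209, Rational(103823, 2)), -1)) = Mul(20, Pow(Rational(108237, 2), -1)) = Mul(20, Rational(2, 108237)) = Rational(40, 108237))
Pow(Add(Mul(-11168, -210), Function('R')(Mul(-90, Function('j')(6)), 407)), -1) = Pow(Add(Mul(-11168, -210), Rational(40, 108237)), -1) = Pow(Add(2345280, Rational(40, 108237)), -1) = Pow(Rational(253846071400, 108237), -1) = Rational(108237, 253846071400)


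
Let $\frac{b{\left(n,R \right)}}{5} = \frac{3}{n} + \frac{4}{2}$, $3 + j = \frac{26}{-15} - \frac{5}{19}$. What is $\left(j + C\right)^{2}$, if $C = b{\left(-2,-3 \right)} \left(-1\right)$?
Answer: $\frac{18258529}{324900} \approx 56.197$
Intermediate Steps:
$j = - \frac{1424}{285}$ ($j = -3 + \left(\frac{26}{-15} - \frac{5}{19}\right) = -3 + \left(26 \left(- \frac{1}{15}\right) - \frac{5}{19}\right) = -3 - \frac{569}{285} = - \frac{1424}{285} \approx -4.9965$)
$b{\left(n,R \right)} = 10 + \frac{15}{n}$ ($b{\left(n,R \right)} = 5 \left(\frac{3}{n} + \frac{4}{2}\right) = 5 \left(\frac{3}{n} + 4 \cdot \frac{1}{2}\right) = 5 \left(\frac{3}{n} + 2\right) = 5 \left(2 + \frac{3}{n}\right) = 10 + \frac{15}{n}$)
$C = - \frac{5}{2}$ ($C = \left(10 + \frac{15}{-2}\right) \left(-1\right) = \left(10 + 15 \left(- \frac{1}{2}\right)\right) \left(-1\right) = \left(10 - \frac{15}{2}\right) \left(-1\right) = \frac{5}{2} \left(-1\right) = - \frac{5}{2} \approx -2.5$)
$\left(j + C\right)^{2} = \left(- \frac{1424}{285} - \frac{5}{2}\right)^{2} = \left(- \frac{4273}{570}\right)^{2} = \frac{18258529}{324900}$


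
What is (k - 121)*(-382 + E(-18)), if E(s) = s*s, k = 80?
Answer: 2378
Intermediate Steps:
E(s) = s**2
(k - 121)*(-382 + E(-18)) = (80 - 121)*(-382 + (-18)**2) = -41*(-382 + 324) = -41*(-58) = 2378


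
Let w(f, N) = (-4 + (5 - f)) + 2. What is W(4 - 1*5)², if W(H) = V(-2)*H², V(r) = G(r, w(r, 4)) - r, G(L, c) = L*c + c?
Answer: 9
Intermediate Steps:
w(f, N) = 3 - f (w(f, N) = (1 - f) + 2 = 3 - f)
G(L, c) = c + L*c
V(r) = -r + (1 + r)*(3 - r) (V(r) = (3 - r)*(1 + r) - r = (1 + r)*(3 - r) - r = -r + (1 + r)*(3 - r))
W(H) = -3*H² (W(H) = (3 - 2 - 1*(-2)²)*H² = (3 - 2 - 1*4)*H² = (3 - 2 - 4)*H² = -3*H²)
W(4 - 1*5)² = (-3*(4 - 1*5)²)² = (-3*(4 - 5)²)² = (-3*(-1)²)² = (-3*1)² = (-3)² = 9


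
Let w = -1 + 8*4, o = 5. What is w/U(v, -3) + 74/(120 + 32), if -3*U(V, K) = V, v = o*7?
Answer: -5773/2660 ≈ -2.1703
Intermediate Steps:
w = 31 (w = -1 + 32 = 31)
v = 35 (v = 5*7 = 35)
U(V, K) = -V/3
w/U(v, -3) + 74/(120 + 32) = 31/((-⅓*35)) + 74/(120 + 32) = 31/(-35/3) + 74/152 = 31*(-3/35) + 74*(1/152) = -93/35 + 37/76 = -5773/2660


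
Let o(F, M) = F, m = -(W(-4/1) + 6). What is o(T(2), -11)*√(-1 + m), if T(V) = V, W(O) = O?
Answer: 2*I*√3 ≈ 3.4641*I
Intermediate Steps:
m = -2 (m = -(-4/1 + 6) = -(-4*1 + 6) = -(-4 + 6) = -1*2 = -2)
o(T(2), -11)*√(-1 + m) = 2*√(-1 - 2) = 2*√(-3) = 2*(I*√3) = 2*I*√3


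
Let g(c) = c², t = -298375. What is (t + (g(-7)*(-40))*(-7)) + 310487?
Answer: 25832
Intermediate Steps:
(t + (g(-7)*(-40))*(-7)) + 310487 = (-298375 + ((-7)²*(-40))*(-7)) + 310487 = (-298375 + (49*(-40))*(-7)) + 310487 = (-298375 - 1960*(-7)) + 310487 = (-298375 + 13720) + 310487 = -284655 + 310487 = 25832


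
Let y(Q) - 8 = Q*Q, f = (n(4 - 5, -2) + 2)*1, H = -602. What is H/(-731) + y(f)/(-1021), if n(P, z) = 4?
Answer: 13546/17357 ≈ 0.78043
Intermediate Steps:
f = 6 (f = (4 + 2)*1 = 6*1 = 6)
y(Q) = 8 + Q² (y(Q) = 8 + Q*Q = 8 + Q²)
H/(-731) + y(f)/(-1021) = -602/(-731) + (8 + 6²)/(-1021) = -602*(-1/731) + (8 + 36)*(-1/1021) = 14/17 + 44*(-1/1021) = 14/17 - 44/1021 = 13546/17357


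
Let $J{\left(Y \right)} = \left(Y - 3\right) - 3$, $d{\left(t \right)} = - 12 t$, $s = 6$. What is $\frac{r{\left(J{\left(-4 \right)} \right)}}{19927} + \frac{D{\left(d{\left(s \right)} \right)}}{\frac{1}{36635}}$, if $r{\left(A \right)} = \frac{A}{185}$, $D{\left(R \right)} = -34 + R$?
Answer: $- \frac{2863160579692}{737299} \approx -3.8833 \cdot 10^{6}$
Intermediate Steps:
$J{\left(Y \right)} = -6 + Y$ ($J{\left(Y \right)} = \left(-3 + Y\right) - 3 = -6 + Y$)
$r{\left(A \right)} = \frac{A}{185}$ ($r{\left(A \right)} = A \frac{1}{185} = \frac{A}{185}$)
$\frac{r{\left(J{\left(-4 \right)} \right)}}{19927} + \frac{D{\left(d{\left(s \right)} \right)}}{\frac{1}{36635}} = \frac{\frac{1}{185} \left(-6 - 4\right)}{19927} + \frac{-34 - 72}{\frac{1}{36635}} = \frac{1}{185} \left(-10\right) \frac{1}{19927} + \left(-34 - 72\right) \frac{1}{\frac{1}{36635}} = \left(- \frac{2}{37}\right) \frac{1}{19927} - 3883310 = - \frac{2}{737299} - 3883310 = - \frac{2863160579692}{737299}$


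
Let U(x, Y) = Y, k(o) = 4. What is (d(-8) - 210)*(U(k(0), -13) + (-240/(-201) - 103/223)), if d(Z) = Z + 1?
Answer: 39774798/14941 ≈ 2662.1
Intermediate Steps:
d(Z) = 1 + Z
(d(-8) - 210)*(U(k(0), -13) + (-240/(-201) - 103/223)) = ((1 - 8) - 210)*(-13 + (-240/(-201) - 103/223)) = (-7 - 210)*(-13 + (-240*(-1/201) - 103*1/223)) = -217*(-13 + (80/67 - 103/223)) = -217*(-13 + 10939/14941) = -217*(-183294/14941) = 39774798/14941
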